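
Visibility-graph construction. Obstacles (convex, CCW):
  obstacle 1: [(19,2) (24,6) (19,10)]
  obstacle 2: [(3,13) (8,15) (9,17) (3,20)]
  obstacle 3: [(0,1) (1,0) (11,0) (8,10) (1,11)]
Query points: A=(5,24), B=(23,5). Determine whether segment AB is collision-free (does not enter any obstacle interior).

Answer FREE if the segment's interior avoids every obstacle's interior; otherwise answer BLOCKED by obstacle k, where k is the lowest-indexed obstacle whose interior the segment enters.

BLOCKED by obstacle 1

Obstacle 1 [(19,2) (24,6) (19,10)]:
  edge (19,2)–(24,6): crosses AB
  edge (24,6)–(19,10): clear
  edge (19,10)–(19,2): crosses AB
  → BLOCKED
Obstacle 2 [(3,13) (8,15) (9,17) (3,20)]:
  edge (3,13)–(8,15): clear
  edge (8,15)–(9,17): clear
  edge (9,17)–(3,20): clear
  edge (3,20)–(3,13): clear
  midpoint (14,29/2) outside
  → clear
Obstacle 3 [(0,1) (1,0) (11,0) (8,10) (1,11)]:
  edge (0,1)–(1,0): clear
  edge (1,0)–(11,0): clear
  edge (11,0)–(8,10): clear
  edge (8,10)–(1,11): clear
  edge (1,11)–(0,1): clear
  midpoint (14,29/2) outside
  → clear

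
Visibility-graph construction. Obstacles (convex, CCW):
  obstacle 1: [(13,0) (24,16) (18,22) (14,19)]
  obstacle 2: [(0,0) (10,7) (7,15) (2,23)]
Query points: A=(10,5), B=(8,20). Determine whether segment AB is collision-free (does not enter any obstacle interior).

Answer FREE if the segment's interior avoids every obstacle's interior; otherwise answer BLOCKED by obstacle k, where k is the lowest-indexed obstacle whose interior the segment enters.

Obstacle 1 [(13,0) (24,16) (18,22) (14,19)]:
  edge (13,0)–(24,16): clear
  edge (24,16)–(18,22): clear
  edge (18,22)–(14,19): clear
  edge (14,19)–(13,0): clear
  midpoint (9,25/2) outside
  → clear
Obstacle 2 [(0,0) (10,7) (7,15) (2,23)]:
  edge (0,0)–(10,7): crosses AB
  edge (10,7)–(7,15): crosses AB
  edge (7,15)–(2,23): clear
  edge (2,23)–(0,0): clear
  → BLOCKED

BLOCKED by obstacle 2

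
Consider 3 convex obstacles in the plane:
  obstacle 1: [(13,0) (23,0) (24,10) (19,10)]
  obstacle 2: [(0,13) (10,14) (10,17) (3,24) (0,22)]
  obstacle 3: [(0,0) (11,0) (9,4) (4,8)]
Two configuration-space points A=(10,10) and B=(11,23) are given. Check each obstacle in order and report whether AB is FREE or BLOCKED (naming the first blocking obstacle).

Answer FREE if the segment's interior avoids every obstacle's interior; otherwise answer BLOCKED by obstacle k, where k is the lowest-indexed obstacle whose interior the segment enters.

Obstacle 1 [(13,0) (23,0) (24,10) (19,10)]:
  edge (13,0)–(23,0): clear
  edge (23,0)–(24,10): clear
  edge (24,10)–(19,10): clear
  edge (19,10)–(13,0): clear
  midpoint (21/2,33/2) outside
  → clear
Obstacle 2 [(0,13) (10,14) (10,17) (3,24) (0,22)]:
  edge (0,13)–(10,14): clear
  edge (10,14)–(10,17): clear
  edge (10,17)–(3,24): clear
  edge (3,24)–(0,22): clear
  edge (0,22)–(0,13): clear
  midpoint (21/2,33/2) outside
  → clear
Obstacle 3 [(0,0) (11,0) (9,4) (4,8)]:
  edge (0,0)–(11,0): clear
  edge (11,0)–(9,4): clear
  edge (9,4)–(4,8): clear
  edge (4,8)–(0,0): clear
  midpoint (21/2,33/2) outside
  → clear

FREE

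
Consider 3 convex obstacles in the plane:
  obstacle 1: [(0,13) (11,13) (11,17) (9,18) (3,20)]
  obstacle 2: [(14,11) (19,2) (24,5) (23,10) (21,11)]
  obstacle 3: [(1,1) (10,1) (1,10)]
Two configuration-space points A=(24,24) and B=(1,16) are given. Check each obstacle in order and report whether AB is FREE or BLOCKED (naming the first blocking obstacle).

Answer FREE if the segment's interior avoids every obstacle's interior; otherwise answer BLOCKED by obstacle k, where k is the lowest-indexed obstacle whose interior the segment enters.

Obstacle 1 [(0,13) (11,13) (11,17) (9,18) (3,20)]:
  edge (0,13)–(11,13): clear
  edge (11,13)–(11,17): clear
  edge (11,17)–(9,18): clear
  edge (9,18)–(3,20): crosses AB
  edge (3,20)–(0,13): crosses AB
  → BLOCKED
Obstacle 2 [(14,11) (19,2) (24,5) (23,10) (21,11)]:
  edge (14,11)–(19,2): clear
  edge (19,2)–(24,5): clear
  edge (24,5)–(23,10): clear
  edge (23,10)–(21,11): clear
  edge (21,11)–(14,11): clear
  midpoint (25/2,20) outside
  → clear
Obstacle 3 [(1,1) (10,1) (1,10)]:
  edge (1,1)–(10,1): clear
  edge (10,1)–(1,10): clear
  edge (1,10)–(1,1): clear
  midpoint (25/2,20) outside
  → clear

BLOCKED by obstacle 1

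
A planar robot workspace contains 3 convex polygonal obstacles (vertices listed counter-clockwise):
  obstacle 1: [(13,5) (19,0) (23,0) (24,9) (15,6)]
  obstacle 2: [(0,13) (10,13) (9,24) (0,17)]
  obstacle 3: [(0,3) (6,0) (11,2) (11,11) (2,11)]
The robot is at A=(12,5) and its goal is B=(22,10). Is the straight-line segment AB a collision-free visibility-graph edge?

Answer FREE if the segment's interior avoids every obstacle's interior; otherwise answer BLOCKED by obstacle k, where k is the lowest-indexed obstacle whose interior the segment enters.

FREE

Obstacle 1 [(13,5) (19,0) (23,0) (24,9) (15,6)]:
  edge (13,5)–(19,0): clear
  edge (19,0)–(23,0): clear
  edge (23,0)–(24,9): clear
  edge (24,9)–(15,6): clear
  edge (15,6)–(13,5): clear
  midpoint (17,15/2) outside
  → clear
Obstacle 2 [(0,13) (10,13) (9,24) (0,17)]:
  edge (0,13)–(10,13): clear
  edge (10,13)–(9,24): clear
  edge (9,24)–(0,17): clear
  edge (0,17)–(0,13): clear
  midpoint (17,15/2) outside
  → clear
Obstacle 3 [(0,3) (6,0) (11,2) (11,11) (2,11)]:
  edge (0,3)–(6,0): clear
  edge (6,0)–(11,2): clear
  edge (11,2)–(11,11): clear
  edge (11,11)–(2,11): clear
  edge (2,11)–(0,3): clear
  midpoint (17,15/2) outside
  → clear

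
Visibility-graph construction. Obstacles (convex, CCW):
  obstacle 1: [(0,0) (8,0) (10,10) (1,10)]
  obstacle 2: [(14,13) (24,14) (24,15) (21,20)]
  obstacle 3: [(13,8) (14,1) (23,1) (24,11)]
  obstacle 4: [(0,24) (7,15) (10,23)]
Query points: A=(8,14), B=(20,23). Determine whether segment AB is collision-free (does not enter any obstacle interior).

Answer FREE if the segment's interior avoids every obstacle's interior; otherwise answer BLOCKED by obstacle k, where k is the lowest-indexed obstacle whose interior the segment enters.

Obstacle 1 [(0,0) (8,0) (10,10) (1,10)]:
  edge (0,0)–(8,0): clear
  edge (8,0)–(10,10): clear
  edge (10,10)–(1,10): clear
  edge (1,10)–(0,0): clear
  midpoint (14,37/2) outside
  → clear
Obstacle 2 [(14,13) (24,14) (24,15) (21,20)]:
  edge (14,13)–(24,14): clear
  edge (24,14)–(24,15): clear
  edge (24,15)–(21,20): clear
  edge (21,20)–(14,13): clear
  midpoint (14,37/2) outside
  → clear
Obstacle 3 [(13,8) (14,1) (23,1) (24,11)]:
  edge (13,8)–(14,1): clear
  edge (14,1)–(23,1): clear
  edge (23,1)–(24,11): clear
  edge (24,11)–(13,8): clear
  midpoint (14,37/2) outside
  → clear
Obstacle 4 [(0,24) (7,15) (10,23)]:
  edge (0,24)–(7,15): clear
  edge (7,15)–(10,23): clear
  edge (10,23)–(0,24): clear
  midpoint (14,37/2) outside
  → clear

FREE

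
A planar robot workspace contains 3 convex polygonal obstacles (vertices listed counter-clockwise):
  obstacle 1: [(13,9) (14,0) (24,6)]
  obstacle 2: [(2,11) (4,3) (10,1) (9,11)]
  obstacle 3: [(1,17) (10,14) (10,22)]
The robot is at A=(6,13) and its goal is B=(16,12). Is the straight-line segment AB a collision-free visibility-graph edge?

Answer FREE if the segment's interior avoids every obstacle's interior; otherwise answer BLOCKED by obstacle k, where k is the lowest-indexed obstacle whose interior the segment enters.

Obstacle 1 [(13,9) (14,0) (24,6)]:
  edge (13,9)–(14,0): clear
  edge (14,0)–(24,6): clear
  edge (24,6)–(13,9): clear
  midpoint (11,25/2) outside
  → clear
Obstacle 2 [(2,11) (4,3) (10,1) (9,11)]:
  edge (2,11)–(4,3): clear
  edge (4,3)–(10,1): clear
  edge (10,1)–(9,11): clear
  edge (9,11)–(2,11): clear
  midpoint (11,25/2) outside
  → clear
Obstacle 3 [(1,17) (10,14) (10,22)]:
  edge (1,17)–(10,14): clear
  edge (10,14)–(10,22): clear
  edge (10,22)–(1,17): clear
  midpoint (11,25/2) outside
  → clear

FREE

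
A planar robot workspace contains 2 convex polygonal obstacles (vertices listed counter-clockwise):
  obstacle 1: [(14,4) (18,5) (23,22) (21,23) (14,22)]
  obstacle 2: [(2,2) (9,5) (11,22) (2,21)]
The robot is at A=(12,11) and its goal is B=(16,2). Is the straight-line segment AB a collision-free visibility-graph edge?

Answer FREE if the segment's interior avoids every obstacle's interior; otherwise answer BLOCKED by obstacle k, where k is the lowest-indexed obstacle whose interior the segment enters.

BLOCKED by obstacle 1

Obstacle 1 [(14,4) (18,5) (23,22) (21,23) (14,22)]:
  edge (14,4)–(18,5): crosses AB
  edge (18,5)–(23,22): clear
  edge (23,22)–(21,23): clear
  edge (21,23)–(14,22): clear
  edge (14,22)–(14,4): crosses AB
  → BLOCKED
Obstacle 2 [(2,2) (9,5) (11,22) (2,21)]:
  edge (2,2)–(9,5): clear
  edge (9,5)–(11,22): clear
  edge (11,22)–(2,21): clear
  edge (2,21)–(2,2): clear
  midpoint (14,13/2) outside
  → clear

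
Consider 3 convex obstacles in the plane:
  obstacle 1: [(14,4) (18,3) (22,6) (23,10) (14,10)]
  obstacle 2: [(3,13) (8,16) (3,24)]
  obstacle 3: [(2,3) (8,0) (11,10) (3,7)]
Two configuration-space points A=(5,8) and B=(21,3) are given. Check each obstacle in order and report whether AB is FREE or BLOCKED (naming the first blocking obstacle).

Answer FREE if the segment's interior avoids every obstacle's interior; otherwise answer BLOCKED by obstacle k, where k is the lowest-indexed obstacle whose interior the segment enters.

Obstacle 1 [(14,4) (18,3) (22,6) (23,10) (14,10)]:
  edge (14,4)–(18,3): clear
  edge (18,3)–(22,6): crosses AB
  edge (22,6)–(23,10): clear
  edge (23,10)–(14,10): clear
  edge (14,10)–(14,4): crosses AB
  → BLOCKED
Obstacle 2 [(3,13) (8,16) (3,24)]:
  edge (3,13)–(8,16): clear
  edge (8,16)–(3,24): clear
  edge (3,24)–(3,13): clear
  midpoint (13,11/2) outside
  → clear
Obstacle 3 [(2,3) (8,0) (11,10) (3,7)]:
  edge (2,3)–(8,0): clear
  edge (8,0)–(11,10): crosses AB
  edge (11,10)–(3,7): crosses AB
  edge (3,7)–(2,3): clear
  → BLOCKED

BLOCKED by obstacle 1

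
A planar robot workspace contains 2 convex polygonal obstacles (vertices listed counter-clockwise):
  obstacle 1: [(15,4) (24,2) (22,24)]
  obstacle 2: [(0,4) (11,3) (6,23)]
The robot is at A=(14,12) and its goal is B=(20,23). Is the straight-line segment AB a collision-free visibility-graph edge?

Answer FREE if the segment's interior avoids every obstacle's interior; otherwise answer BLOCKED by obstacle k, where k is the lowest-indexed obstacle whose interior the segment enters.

Obstacle 1 [(15,4) (24,2) (22,24)]:
  edge (15,4)–(24,2): clear
  edge (24,2)–(22,24): clear
  edge (22,24)–(15,4): clear
  midpoint (17,35/2) outside
  → clear
Obstacle 2 [(0,4) (11,3) (6,23)]:
  edge (0,4)–(11,3): clear
  edge (11,3)–(6,23): clear
  edge (6,23)–(0,4): clear
  midpoint (17,35/2) outside
  → clear

FREE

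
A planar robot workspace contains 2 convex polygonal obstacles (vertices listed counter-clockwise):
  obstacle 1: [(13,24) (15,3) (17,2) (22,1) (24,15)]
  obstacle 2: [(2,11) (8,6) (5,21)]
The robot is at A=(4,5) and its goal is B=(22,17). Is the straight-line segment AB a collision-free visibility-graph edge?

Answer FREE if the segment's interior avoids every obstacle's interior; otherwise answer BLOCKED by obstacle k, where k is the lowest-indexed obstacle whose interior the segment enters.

BLOCKED by obstacle 1

Obstacle 1 [(13,24) (15,3) (17,2) (22,1) (24,15)]:
  edge (13,24)–(15,3): crosses AB
  edge (15,3)–(17,2): clear
  edge (17,2)–(22,1): clear
  edge (22,1)–(24,15): clear
  edge (24,15)–(13,24): crosses AB
  → BLOCKED
Obstacle 2 [(2,11) (8,6) (5,21)]:
  edge (2,11)–(8,6): crosses AB
  edge (8,6)–(5,21): crosses AB
  edge (5,21)–(2,11): clear
  → BLOCKED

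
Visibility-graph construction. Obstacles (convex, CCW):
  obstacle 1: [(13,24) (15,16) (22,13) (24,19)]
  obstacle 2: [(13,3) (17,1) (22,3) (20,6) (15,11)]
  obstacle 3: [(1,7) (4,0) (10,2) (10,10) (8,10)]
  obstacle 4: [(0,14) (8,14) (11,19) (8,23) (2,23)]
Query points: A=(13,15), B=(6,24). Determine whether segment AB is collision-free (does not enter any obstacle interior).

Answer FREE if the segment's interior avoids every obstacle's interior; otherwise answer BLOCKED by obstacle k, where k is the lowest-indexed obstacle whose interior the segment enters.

BLOCKED by obstacle 4

Obstacle 1 [(13,24) (15,16) (22,13) (24,19)]:
  edge (13,24)–(15,16): clear
  edge (15,16)–(22,13): clear
  edge (22,13)–(24,19): clear
  edge (24,19)–(13,24): clear
  midpoint (19/2,39/2) outside
  → clear
Obstacle 2 [(13,3) (17,1) (22,3) (20,6) (15,11)]:
  edge (13,3)–(17,1): clear
  edge (17,1)–(22,3): clear
  edge (22,3)–(20,6): clear
  edge (20,6)–(15,11): clear
  edge (15,11)–(13,3): clear
  midpoint (19/2,39/2) outside
  → clear
Obstacle 3 [(1,7) (4,0) (10,2) (10,10) (8,10)]:
  edge (1,7)–(4,0): clear
  edge (4,0)–(10,2): clear
  edge (10,2)–(10,10): clear
  edge (10,10)–(8,10): clear
  edge (8,10)–(1,7): clear
  midpoint (19/2,39/2) outside
  → clear
Obstacle 4 [(0,14) (8,14) (11,19) (8,23) (2,23)]:
  edge (0,14)–(8,14): clear
  edge (8,14)–(11,19): crosses AB
  edge (11,19)–(8,23): clear
  edge (8,23)–(2,23): crosses AB
  edge (2,23)–(0,14): clear
  → BLOCKED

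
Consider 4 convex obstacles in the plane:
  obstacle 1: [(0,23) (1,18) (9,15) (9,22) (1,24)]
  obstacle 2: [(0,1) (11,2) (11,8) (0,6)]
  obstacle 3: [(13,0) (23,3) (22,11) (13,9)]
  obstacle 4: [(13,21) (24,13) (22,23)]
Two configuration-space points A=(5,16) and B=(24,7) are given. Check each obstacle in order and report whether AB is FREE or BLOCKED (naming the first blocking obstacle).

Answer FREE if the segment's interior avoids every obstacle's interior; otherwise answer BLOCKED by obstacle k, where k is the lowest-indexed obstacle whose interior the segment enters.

Obstacle 1 [(0,23) (1,18) (9,15) (9,22) (1,24)]:
  edge (0,23)–(1,18): clear
  edge (1,18)–(9,15): clear
  edge (9,15)–(9,22): clear
  edge (9,22)–(1,24): clear
  edge (1,24)–(0,23): clear
  midpoint (29/2,23/2) outside
  → clear
Obstacle 2 [(0,1) (11,2) (11,8) (0,6)]:
  edge (0,1)–(11,2): clear
  edge (11,2)–(11,8): clear
  edge (11,8)–(0,6): clear
  edge (0,6)–(0,1): clear
  midpoint (29/2,23/2) outside
  → clear
Obstacle 3 [(13,0) (23,3) (22,11) (13,9)]:
  edge (13,0)–(23,3): clear
  edge (23,3)–(22,11): crosses AB
  edge (22,11)–(13,9): crosses AB
  edge (13,9)–(13,0): clear
  → BLOCKED
Obstacle 4 [(13,21) (24,13) (22,23)]:
  edge (13,21)–(24,13): clear
  edge (24,13)–(22,23): clear
  edge (22,23)–(13,21): clear
  midpoint (29/2,23/2) outside
  → clear

BLOCKED by obstacle 3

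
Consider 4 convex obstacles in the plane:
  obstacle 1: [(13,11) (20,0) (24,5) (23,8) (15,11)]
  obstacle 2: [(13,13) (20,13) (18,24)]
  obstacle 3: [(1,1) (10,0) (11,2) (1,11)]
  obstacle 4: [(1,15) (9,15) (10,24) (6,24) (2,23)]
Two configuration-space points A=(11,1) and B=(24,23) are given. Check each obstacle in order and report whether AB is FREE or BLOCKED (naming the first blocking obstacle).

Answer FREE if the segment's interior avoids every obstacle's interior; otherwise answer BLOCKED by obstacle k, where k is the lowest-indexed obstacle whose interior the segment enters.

Obstacle 1 [(13,11) (20,0) (24,5) (23,8) (15,11)]:
  edge (13,11)–(20,0): crosses AB
  edge (20,0)–(24,5): clear
  edge (24,5)–(23,8): clear
  edge (23,8)–(15,11): crosses AB
  edge (15,11)–(13,11): clear
  → BLOCKED
Obstacle 2 [(13,13) (20,13) (18,24)]:
  edge (13,13)–(20,13): crosses AB
  edge (20,13)–(18,24): crosses AB
  edge (18,24)–(13,13): clear
  → BLOCKED
Obstacle 3 [(1,1) (10,0) (11,2) (1,11)]:
  edge (1,1)–(10,0): clear
  edge (10,0)–(11,2): clear
  edge (11,2)–(1,11): clear
  edge (1,11)–(1,1): clear
  midpoint (35/2,12) outside
  → clear
Obstacle 4 [(1,15) (9,15) (10,24) (6,24) (2,23)]:
  edge (1,15)–(9,15): clear
  edge (9,15)–(10,24): clear
  edge (10,24)–(6,24): clear
  edge (6,24)–(2,23): clear
  edge (2,23)–(1,15): clear
  midpoint (35/2,12) outside
  → clear

BLOCKED by obstacle 1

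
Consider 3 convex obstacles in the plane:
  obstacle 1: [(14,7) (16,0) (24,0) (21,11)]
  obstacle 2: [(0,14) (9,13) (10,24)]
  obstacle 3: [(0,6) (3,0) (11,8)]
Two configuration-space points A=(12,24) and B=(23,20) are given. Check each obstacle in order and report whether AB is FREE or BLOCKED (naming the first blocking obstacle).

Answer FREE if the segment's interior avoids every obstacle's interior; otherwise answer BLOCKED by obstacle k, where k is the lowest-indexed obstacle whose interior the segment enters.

Obstacle 1 [(14,7) (16,0) (24,0) (21,11)]:
  edge (14,7)–(16,0): clear
  edge (16,0)–(24,0): clear
  edge (24,0)–(21,11): clear
  edge (21,11)–(14,7): clear
  midpoint (35/2,22) outside
  → clear
Obstacle 2 [(0,14) (9,13) (10,24)]:
  edge (0,14)–(9,13): clear
  edge (9,13)–(10,24): clear
  edge (10,24)–(0,14): clear
  midpoint (35/2,22) outside
  → clear
Obstacle 3 [(0,6) (3,0) (11,8)]:
  edge (0,6)–(3,0): clear
  edge (3,0)–(11,8): clear
  edge (11,8)–(0,6): clear
  midpoint (35/2,22) outside
  → clear

FREE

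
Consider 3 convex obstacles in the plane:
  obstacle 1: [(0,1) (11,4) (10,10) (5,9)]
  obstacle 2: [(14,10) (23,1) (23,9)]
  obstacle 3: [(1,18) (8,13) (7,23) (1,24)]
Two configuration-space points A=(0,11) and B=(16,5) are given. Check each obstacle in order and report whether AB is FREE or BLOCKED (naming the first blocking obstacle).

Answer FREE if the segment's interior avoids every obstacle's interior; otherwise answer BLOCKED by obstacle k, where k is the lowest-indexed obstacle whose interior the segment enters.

BLOCKED by obstacle 1

Obstacle 1 [(0,1) (11,4) (10,10) (5,9)]:
  edge (0,1)–(11,4): clear
  edge (11,4)–(10,10): crosses AB
  edge (10,10)–(5,9): crosses AB
  edge (5,9)–(0,1): clear
  → BLOCKED
Obstacle 2 [(14,10) (23,1) (23,9)]:
  edge (14,10)–(23,1): clear
  edge (23,1)–(23,9): clear
  edge (23,9)–(14,10): clear
  midpoint (8,8) outside
  → clear
Obstacle 3 [(1,18) (8,13) (7,23) (1,24)]:
  edge (1,18)–(8,13): clear
  edge (8,13)–(7,23): clear
  edge (7,23)–(1,24): clear
  edge (1,24)–(1,18): clear
  midpoint (8,8) outside
  → clear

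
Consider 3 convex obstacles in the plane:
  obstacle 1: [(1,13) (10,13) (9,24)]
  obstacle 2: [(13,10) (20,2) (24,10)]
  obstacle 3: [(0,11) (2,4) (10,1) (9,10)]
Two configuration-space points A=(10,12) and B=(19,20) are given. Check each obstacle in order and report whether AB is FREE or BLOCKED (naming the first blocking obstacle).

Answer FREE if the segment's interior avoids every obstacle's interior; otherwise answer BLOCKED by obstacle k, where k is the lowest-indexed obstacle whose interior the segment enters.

Obstacle 1 [(1,13) (10,13) (9,24)]:
  edge (1,13)–(10,13): clear
  edge (10,13)–(9,24): clear
  edge (9,24)–(1,13): clear
  midpoint (29/2,16) outside
  → clear
Obstacle 2 [(13,10) (20,2) (24,10)]:
  edge (13,10)–(20,2): clear
  edge (20,2)–(24,10): clear
  edge (24,10)–(13,10): clear
  midpoint (29/2,16) outside
  → clear
Obstacle 3 [(0,11) (2,4) (10,1) (9,10)]:
  edge (0,11)–(2,4): clear
  edge (2,4)–(10,1): clear
  edge (10,1)–(9,10): clear
  edge (9,10)–(0,11): clear
  midpoint (29/2,16) outside
  → clear

FREE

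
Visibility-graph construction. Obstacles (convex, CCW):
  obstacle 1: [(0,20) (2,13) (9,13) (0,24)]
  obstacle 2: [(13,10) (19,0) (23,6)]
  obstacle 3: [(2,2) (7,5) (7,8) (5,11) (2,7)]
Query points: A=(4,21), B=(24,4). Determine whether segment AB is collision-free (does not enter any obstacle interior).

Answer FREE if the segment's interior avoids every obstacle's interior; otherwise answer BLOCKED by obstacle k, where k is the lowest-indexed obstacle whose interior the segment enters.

Obstacle 1 [(0,20) (2,13) (9,13) (0,24)]:
  edge (0,20)–(2,13): clear
  edge (2,13)–(9,13): clear
  edge (9,13)–(0,24): clear
  edge (0,24)–(0,20): clear
  midpoint (14,25/2) outside
  → clear
Obstacle 2 [(13,10) (19,0) (23,6)]:
  edge (13,10)–(19,0): clear
  edge (19,0)–(23,6): crosses AB
  edge (23,6)–(13,10): crosses AB
  → BLOCKED
Obstacle 3 [(2,2) (7,5) (7,8) (5,11) (2,7)]:
  edge (2,2)–(7,5): clear
  edge (7,5)–(7,8): clear
  edge (7,8)–(5,11): clear
  edge (5,11)–(2,7): clear
  edge (2,7)–(2,2): clear
  midpoint (14,25/2) outside
  → clear

BLOCKED by obstacle 2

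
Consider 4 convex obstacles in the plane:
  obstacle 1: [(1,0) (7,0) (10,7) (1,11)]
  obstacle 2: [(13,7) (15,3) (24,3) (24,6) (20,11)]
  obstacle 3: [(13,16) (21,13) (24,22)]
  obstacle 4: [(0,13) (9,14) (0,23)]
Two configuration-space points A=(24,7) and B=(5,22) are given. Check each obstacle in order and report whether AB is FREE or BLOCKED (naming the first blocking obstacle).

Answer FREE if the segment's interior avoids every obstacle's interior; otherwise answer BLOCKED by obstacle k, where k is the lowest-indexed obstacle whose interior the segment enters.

BLOCKED by obstacle 2

Obstacle 1 [(1,0) (7,0) (10,7) (1,11)]:
  edge (1,0)–(7,0): clear
  edge (7,0)–(10,7): clear
  edge (10,7)–(1,11): clear
  edge (1,11)–(1,0): clear
  midpoint (29/2,29/2) outside
  → clear
Obstacle 2 [(13,7) (15,3) (24,3) (24,6) (20,11)]:
  edge (13,7)–(15,3): clear
  edge (15,3)–(24,3): clear
  edge (24,3)–(24,6): clear
  edge (24,6)–(20,11): crosses AB
  edge (20,11)–(13,7): crosses AB
  → BLOCKED
Obstacle 3 [(13,16) (21,13) (24,22)]:
  edge (13,16)–(21,13): clear
  edge (21,13)–(24,22): clear
  edge (24,22)–(13,16): clear
  midpoint (29/2,29/2) outside
  → clear
Obstacle 4 [(0,13) (9,14) (0,23)]:
  edge (0,13)–(9,14): clear
  edge (9,14)–(0,23): clear
  edge (0,23)–(0,13): clear
  midpoint (29/2,29/2) outside
  → clear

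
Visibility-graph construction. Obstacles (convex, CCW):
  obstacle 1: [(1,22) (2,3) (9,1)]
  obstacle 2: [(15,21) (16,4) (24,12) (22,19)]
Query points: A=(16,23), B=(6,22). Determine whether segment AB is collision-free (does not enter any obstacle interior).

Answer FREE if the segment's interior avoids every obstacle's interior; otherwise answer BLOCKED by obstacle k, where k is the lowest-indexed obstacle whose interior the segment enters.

Obstacle 1 [(1,22) (2,3) (9,1)]:
  edge (1,22)–(2,3): clear
  edge (2,3)–(9,1): clear
  edge (9,1)–(1,22): clear
  midpoint (11,45/2) outside
  → clear
Obstacle 2 [(15,21) (16,4) (24,12) (22,19)]:
  edge (15,21)–(16,4): clear
  edge (16,4)–(24,12): clear
  edge (24,12)–(22,19): clear
  edge (22,19)–(15,21): clear
  midpoint (11,45/2) outside
  → clear

FREE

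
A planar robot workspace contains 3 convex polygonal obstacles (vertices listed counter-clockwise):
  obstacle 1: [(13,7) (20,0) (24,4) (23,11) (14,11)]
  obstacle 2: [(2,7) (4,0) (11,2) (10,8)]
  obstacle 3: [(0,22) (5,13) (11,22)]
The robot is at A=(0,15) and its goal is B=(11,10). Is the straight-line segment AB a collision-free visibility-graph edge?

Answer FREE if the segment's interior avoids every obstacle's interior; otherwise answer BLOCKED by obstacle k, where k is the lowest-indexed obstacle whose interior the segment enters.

Obstacle 1 [(13,7) (20,0) (24,4) (23,11) (14,11)]:
  edge (13,7)–(20,0): clear
  edge (20,0)–(24,4): clear
  edge (24,4)–(23,11): clear
  edge (23,11)–(14,11): clear
  edge (14,11)–(13,7): clear
  midpoint (11/2,25/2) outside
  → clear
Obstacle 2 [(2,7) (4,0) (11,2) (10,8)]:
  edge (2,7)–(4,0): clear
  edge (4,0)–(11,2): clear
  edge (11,2)–(10,8): clear
  edge (10,8)–(2,7): clear
  midpoint (11/2,25/2) outside
  → clear
Obstacle 3 [(0,22) (5,13) (11,22)]:
  edge (0,22)–(5,13): clear
  edge (5,13)–(11,22): clear
  edge (11,22)–(0,22): clear
  midpoint (11/2,25/2) outside
  → clear

FREE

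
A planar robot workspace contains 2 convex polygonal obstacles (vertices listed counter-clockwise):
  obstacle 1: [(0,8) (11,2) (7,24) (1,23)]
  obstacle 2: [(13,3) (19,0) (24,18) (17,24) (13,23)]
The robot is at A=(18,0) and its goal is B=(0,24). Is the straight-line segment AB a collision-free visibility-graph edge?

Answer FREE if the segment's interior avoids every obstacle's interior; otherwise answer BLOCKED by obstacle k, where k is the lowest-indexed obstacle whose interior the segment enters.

Obstacle 1 [(0,8) (11,2) (7,24) (1,23)]:
  edge (0,8)–(11,2): clear
  edge (11,2)–(7,24): crosses AB
  edge (7,24)–(1,23): clear
  edge (1,23)–(0,8): crosses AB
  → BLOCKED
Obstacle 2 [(13,3) (19,0) (24,18) (17,24) (13,23)]:
  edge (13,3)–(19,0): crosses AB
  edge (19,0)–(24,18): clear
  edge (24,18)–(17,24): clear
  edge (17,24)–(13,23): clear
  edge (13,23)–(13,3): crosses AB
  → BLOCKED

BLOCKED by obstacle 1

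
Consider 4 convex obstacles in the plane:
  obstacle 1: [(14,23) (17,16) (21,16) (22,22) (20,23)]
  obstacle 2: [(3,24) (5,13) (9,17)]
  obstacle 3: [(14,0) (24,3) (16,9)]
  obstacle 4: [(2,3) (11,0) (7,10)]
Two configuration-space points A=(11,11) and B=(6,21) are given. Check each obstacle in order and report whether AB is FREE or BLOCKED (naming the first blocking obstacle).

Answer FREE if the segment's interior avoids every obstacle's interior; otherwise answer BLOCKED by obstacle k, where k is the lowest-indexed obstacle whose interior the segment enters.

Obstacle 1 [(14,23) (17,16) (21,16) (22,22) (20,23)]:
  edge (14,23)–(17,16): clear
  edge (17,16)–(21,16): clear
  edge (21,16)–(22,22): clear
  edge (22,22)–(20,23): clear
  edge (20,23)–(14,23): clear
  midpoint (17/2,16) outside
  → clear
Obstacle 2 [(3,24) (5,13) (9,17)]:
  edge (3,24)–(5,13): clear
  edge (5,13)–(9,17): crosses AB
  edge (9,17)–(3,24): crosses AB
  → BLOCKED
Obstacle 3 [(14,0) (24,3) (16,9)]:
  edge (14,0)–(24,3): clear
  edge (24,3)–(16,9): clear
  edge (16,9)–(14,0): clear
  midpoint (17/2,16) outside
  → clear
Obstacle 4 [(2,3) (11,0) (7,10)]:
  edge (2,3)–(11,0): clear
  edge (11,0)–(7,10): clear
  edge (7,10)–(2,3): clear
  midpoint (17/2,16) outside
  → clear

BLOCKED by obstacle 2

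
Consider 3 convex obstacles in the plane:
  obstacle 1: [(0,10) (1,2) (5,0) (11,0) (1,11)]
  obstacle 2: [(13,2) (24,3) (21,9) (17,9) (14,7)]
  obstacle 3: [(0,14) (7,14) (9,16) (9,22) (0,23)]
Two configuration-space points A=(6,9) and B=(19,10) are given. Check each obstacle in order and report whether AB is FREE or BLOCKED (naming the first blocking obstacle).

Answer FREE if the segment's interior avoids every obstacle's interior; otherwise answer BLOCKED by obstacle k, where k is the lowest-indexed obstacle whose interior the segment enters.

FREE

Obstacle 1 [(0,10) (1,2) (5,0) (11,0) (1,11)]:
  edge (0,10)–(1,2): clear
  edge (1,2)–(5,0): clear
  edge (5,0)–(11,0): clear
  edge (11,0)–(1,11): clear
  edge (1,11)–(0,10): clear
  midpoint (25/2,19/2) outside
  → clear
Obstacle 2 [(13,2) (24,3) (21,9) (17,9) (14,7)]:
  edge (13,2)–(24,3): clear
  edge (24,3)–(21,9): clear
  edge (21,9)–(17,9): clear
  edge (17,9)–(14,7): clear
  edge (14,7)–(13,2): clear
  midpoint (25/2,19/2) outside
  → clear
Obstacle 3 [(0,14) (7,14) (9,16) (9,22) (0,23)]:
  edge (0,14)–(7,14): clear
  edge (7,14)–(9,16): clear
  edge (9,16)–(9,22): clear
  edge (9,22)–(0,23): clear
  edge (0,23)–(0,14): clear
  midpoint (25/2,19/2) outside
  → clear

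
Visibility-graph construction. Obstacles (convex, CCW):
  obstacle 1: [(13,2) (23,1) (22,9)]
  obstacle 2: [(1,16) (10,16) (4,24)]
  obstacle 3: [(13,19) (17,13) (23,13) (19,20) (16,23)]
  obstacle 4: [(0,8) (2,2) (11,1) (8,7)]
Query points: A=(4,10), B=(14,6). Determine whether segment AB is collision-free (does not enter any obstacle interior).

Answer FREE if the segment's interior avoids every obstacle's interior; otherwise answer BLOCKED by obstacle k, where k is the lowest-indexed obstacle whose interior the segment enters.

FREE

Obstacle 1 [(13,2) (23,1) (22,9)]:
  edge (13,2)–(23,1): clear
  edge (23,1)–(22,9): clear
  edge (22,9)–(13,2): clear
  midpoint (9,8) outside
  → clear
Obstacle 2 [(1,16) (10,16) (4,24)]:
  edge (1,16)–(10,16): clear
  edge (10,16)–(4,24): clear
  edge (4,24)–(1,16): clear
  midpoint (9,8) outside
  → clear
Obstacle 3 [(13,19) (17,13) (23,13) (19,20) (16,23)]:
  edge (13,19)–(17,13): clear
  edge (17,13)–(23,13): clear
  edge (23,13)–(19,20): clear
  edge (19,20)–(16,23): clear
  edge (16,23)–(13,19): clear
  midpoint (9,8) outside
  → clear
Obstacle 4 [(0,8) (2,2) (11,1) (8,7)]:
  edge (0,8)–(2,2): clear
  edge (2,2)–(11,1): clear
  edge (11,1)–(8,7): clear
  edge (8,7)–(0,8): clear
  midpoint (9,8) outside
  → clear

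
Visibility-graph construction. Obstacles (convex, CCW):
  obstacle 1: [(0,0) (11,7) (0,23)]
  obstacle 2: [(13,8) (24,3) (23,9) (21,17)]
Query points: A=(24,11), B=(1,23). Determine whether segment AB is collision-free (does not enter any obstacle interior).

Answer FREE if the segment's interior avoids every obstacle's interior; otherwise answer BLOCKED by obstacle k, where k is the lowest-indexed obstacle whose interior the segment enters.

Obstacle 1 [(0,0) (11,7) (0,23)]:
  edge (0,0)–(11,7): clear
  edge (11,7)–(0,23): clear
  edge (0,23)–(0,0): clear
  midpoint (25/2,17) outside
  → clear
Obstacle 2 [(13,8) (24,3) (23,9) (21,17)]:
  edge (13,8)–(24,3): clear
  edge (24,3)–(23,9): clear
  edge (23,9)–(21,17): crosses AB
  edge (21,17)–(13,8): crosses AB
  → BLOCKED

BLOCKED by obstacle 2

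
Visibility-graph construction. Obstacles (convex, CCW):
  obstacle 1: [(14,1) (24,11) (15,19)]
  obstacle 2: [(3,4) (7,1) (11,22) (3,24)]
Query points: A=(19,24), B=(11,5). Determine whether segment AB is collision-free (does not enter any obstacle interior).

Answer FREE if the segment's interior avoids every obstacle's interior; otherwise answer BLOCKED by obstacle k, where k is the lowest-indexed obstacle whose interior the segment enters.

Obstacle 1 [(14,1) (24,11) (15,19)]:
  edge (14,1)–(24,11): clear
  edge (24,11)–(15,19): crosses AB
  edge (15,19)–(14,1): crosses AB
  → BLOCKED
Obstacle 2 [(3,4) (7,1) (11,22) (3,24)]:
  edge (3,4)–(7,1): clear
  edge (7,1)–(11,22): clear
  edge (11,22)–(3,24): clear
  edge (3,24)–(3,4): clear
  midpoint (15,29/2) outside
  → clear

BLOCKED by obstacle 1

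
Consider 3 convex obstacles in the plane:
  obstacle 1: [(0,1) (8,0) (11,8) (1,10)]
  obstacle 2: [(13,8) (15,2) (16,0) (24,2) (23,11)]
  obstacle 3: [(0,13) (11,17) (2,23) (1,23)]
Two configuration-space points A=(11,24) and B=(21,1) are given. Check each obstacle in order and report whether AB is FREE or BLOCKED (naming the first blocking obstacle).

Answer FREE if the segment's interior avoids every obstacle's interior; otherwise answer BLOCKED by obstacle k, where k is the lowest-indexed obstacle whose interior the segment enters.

BLOCKED by obstacle 2

Obstacle 1 [(0,1) (8,0) (11,8) (1,10)]:
  edge (0,1)–(8,0): clear
  edge (8,0)–(11,8): clear
  edge (11,8)–(1,10): clear
  edge (1,10)–(0,1): clear
  midpoint (16,25/2) outside
  → clear
Obstacle 2 [(13,8) (15,2) (16,0) (24,2) (23,11)]:
  edge (13,8)–(15,2): clear
  edge (15,2)–(16,0): clear
  edge (16,0)–(24,2): crosses AB
  edge (24,2)–(23,11): clear
  edge (23,11)–(13,8): crosses AB
  → BLOCKED
Obstacle 3 [(0,13) (11,17) (2,23) (1,23)]:
  edge (0,13)–(11,17): clear
  edge (11,17)–(2,23): clear
  edge (2,23)–(1,23): clear
  edge (1,23)–(0,13): clear
  midpoint (16,25/2) outside
  → clear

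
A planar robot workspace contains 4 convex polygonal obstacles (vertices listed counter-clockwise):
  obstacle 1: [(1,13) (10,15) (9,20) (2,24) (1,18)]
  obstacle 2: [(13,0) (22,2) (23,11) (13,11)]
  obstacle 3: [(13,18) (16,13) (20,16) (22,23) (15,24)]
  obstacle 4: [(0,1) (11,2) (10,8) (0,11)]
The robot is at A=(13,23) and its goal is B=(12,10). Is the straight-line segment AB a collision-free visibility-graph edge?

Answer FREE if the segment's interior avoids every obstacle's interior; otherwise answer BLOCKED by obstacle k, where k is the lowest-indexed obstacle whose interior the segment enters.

Obstacle 1 [(1,13) (10,15) (9,20) (2,24) (1,18)]:
  edge (1,13)–(10,15): clear
  edge (10,15)–(9,20): clear
  edge (9,20)–(2,24): clear
  edge (2,24)–(1,18): clear
  edge (1,18)–(1,13): clear
  midpoint (25/2,33/2) outside
  → clear
Obstacle 2 [(13,0) (22,2) (23,11) (13,11)]:
  edge (13,0)–(22,2): clear
  edge (22,2)–(23,11): clear
  edge (23,11)–(13,11): clear
  edge (13,11)–(13,0): clear
  midpoint (25/2,33/2) outside
  → clear
Obstacle 3 [(13,18) (16,13) (20,16) (22,23) (15,24)]:
  edge (13,18)–(16,13): clear
  edge (16,13)–(20,16): clear
  edge (20,16)–(22,23): clear
  edge (22,23)–(15,24): clear
  edge (15,24)–(13,18): clear
  midpoint (25/2,33/2) outside
  → clear
Obstacle 4 [(0,1) (11,2) (10,8) (0,11)]:
  edge (0,1)–(11,2): clear
  edge (11,2)–(10,8): clear
  edge (10,8)–(0,11): clear
  edge (0,11)–(0,1): clear
  midpoint (25/2,33/2) outside
  → clear

FREE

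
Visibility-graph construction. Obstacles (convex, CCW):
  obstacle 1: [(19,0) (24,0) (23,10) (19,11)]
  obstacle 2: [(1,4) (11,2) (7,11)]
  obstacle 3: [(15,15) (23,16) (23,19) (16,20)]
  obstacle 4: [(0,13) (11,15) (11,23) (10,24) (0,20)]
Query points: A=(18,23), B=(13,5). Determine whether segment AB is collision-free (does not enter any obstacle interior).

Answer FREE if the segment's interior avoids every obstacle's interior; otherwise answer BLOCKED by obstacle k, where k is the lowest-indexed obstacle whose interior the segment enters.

BLOCKED by obstacle 3

Obstacle 1 [(19,0) (24,0) (23,10) (19,11)]:
  edge (19,0)–(24,0): clear
  edge (24,0)–(23,10): clear
  edge (23,10)–(19,11): clear
  edge (19,11)–(19,0): clear
  midpoint (31/2,14) outside
  → clear
Obstacle 2 [(1,4) (11,2) (7,11)]:
  edge (1,4)–(11,2): clear
  edge (11,2)–(7,11): clear
  edge (7,11)–(1,4): clear
  midpoint (31/2,14) outside
  → clear
Obstacle 3 [(15,15) (23,16) (23,19) (16,20)]:
  edge (15,15)–(23,16): crosses AB
  edge (23,16)–(23,19): clear
  edge (23,19)–(16,20): crosses AB
  edge (16,20)–(15,15): clear
  → BLOCKED
Obstacle 4 [(0,13) (11,15) (11,23) (10,24) (0,20)]:
  edge (0,13)–(11,15): clear
  edge (11,15)–(11,23): clear
  edge (11,23)–(10,24): clear
  edge (10,24)–(0,20): clear
  edge (0,20)–(0,13): clear
  midpoint (31/2,14) outside
  → clear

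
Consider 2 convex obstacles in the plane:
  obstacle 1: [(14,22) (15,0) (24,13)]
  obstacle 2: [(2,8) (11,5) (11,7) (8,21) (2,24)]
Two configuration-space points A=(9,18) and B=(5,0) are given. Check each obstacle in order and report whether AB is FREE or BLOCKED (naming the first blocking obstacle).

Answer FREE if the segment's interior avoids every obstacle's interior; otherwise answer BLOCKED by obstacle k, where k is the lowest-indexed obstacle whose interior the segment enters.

Obstacle 1 [(14,22) (15,0) (24,13)]:
  edge (14,22)–(15,0): clear
  edge (15,0)–(24,13): clear
  edge (24,13)–(14,22): clear
  midpoint (7,9) outside
  → clear
Obstacle 2 [(2,8) (11,5) (11,7) (8,21) (2,24)]:
  edge (2,8)–(11,5): crosses AB
  edge (11,5)–(11,7): clear
  edge (11,7)–(8,21): crosses AB
  edge (8,21)–(2,24): clear
  edge (2,24)–(2,8): clear
  → BLOCKED

BLOCKED by obstacle 2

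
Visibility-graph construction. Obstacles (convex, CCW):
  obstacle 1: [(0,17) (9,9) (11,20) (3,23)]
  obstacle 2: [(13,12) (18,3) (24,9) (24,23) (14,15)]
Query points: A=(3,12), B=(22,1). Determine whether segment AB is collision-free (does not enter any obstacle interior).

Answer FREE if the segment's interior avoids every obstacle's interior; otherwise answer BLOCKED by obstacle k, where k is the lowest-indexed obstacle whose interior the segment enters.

BLOCKED by obstacle 2

Obstacle 1 [(0,17) (9,9) (11,20) (3,23)]:
  edge (0,17)–(9,9): clear
  edge (9,9)–(11,20): clear
  edge (11,20)–(3,23): clear
  edge (3,23)–(0,17): clear
  midpoint (25/2,13/2) outside
  → clear
Obstacle 2 [(13,12) (18,3) (24,9) (24,23) (14,15)]:
  edge (13,12)–(18,3): crosses AB
  edge (18,3)–(24,9): crosses AB
  edge (24,9)–(24,23): clear
  edge (24,23)–(14,15): clear
  edge (14,15)–(13,12): clear
  → BLOCKED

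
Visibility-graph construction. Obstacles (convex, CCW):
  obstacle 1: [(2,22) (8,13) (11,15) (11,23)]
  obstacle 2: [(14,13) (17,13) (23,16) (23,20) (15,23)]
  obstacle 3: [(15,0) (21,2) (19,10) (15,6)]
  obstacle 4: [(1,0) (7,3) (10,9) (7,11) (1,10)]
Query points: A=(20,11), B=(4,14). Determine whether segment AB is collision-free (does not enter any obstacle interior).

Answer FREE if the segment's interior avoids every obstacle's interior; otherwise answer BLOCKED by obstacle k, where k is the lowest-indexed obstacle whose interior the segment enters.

Obstacle 1 [(2,22) (8,13) (11,15) (11,23)]:
  edge (2,22)–(8,13): crosses AB
  edge (8,13)–(11,15): crosses AB
  edge (11,15)–(11,23): clear
  edge (11,23)–(2,22): clear
  → BLOCKED
Obstacle 2 [(14,13) (17,13) (23,16) (23,20) (15,23)]:
  edge (14,13)–(17,13): clear
  edge (17,13)–(23,16): clear
  edge (23,16)–(23,20): clear
  edge (23,20)–(15,23): clear
  edge (15,23)–(14,13): clear
  midpoint (12,25/2) outside
  → clear
Obstacle 3 [(15,0) (21,2) (19,10) (15,6)]:
  edge (15,0)–(21,2): clear
  edge (21,2)–(19,10): clear
  edge (19,10)–(15,6): clear
  edge (15,6)–(15,0): clear
  midpoint (12,25/2) outside
  → clear
Obstacle 4 [(1,0) (7,3) (10,9) (7,11) (1,10)]:
  edge (1,0)–(7,3): clear
  edge (7,3)–(10,9): clear
  edge (10,9)–(7,11): clear
  edge (7,11)–(1,10): clear
  edge (1,10)–(1,0): clear
  midpoint (12,25/2) outside
  → clear

BLOCKED by obstacle 1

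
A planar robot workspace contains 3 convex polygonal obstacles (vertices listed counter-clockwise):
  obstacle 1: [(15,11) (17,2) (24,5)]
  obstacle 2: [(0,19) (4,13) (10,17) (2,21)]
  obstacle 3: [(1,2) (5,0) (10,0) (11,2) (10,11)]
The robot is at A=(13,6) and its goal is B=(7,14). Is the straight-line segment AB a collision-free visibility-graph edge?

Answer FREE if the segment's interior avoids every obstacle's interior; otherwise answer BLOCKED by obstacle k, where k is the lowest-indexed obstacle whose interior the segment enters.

Obstacle 1 [(15,11) (17,2) (24,5)]:
  edge (15,11)–(17,2): clear
  edge (17,2)–(24,5): clear
  edge (24,5)–(15,11): clear
  midpoint (10,10) outside
  → clear
Obstacle 2 [(0,19) (4,13) (10,17) (2,21)]:
  edge (0,19)–(4,13): clear
  edge (4,13)–(10,17): clear
  edge (10,17)–(2,21): clear
  edge (2,21)–(0,19): clear
  midpoint (10,10) outside
  → clear
Obstacle 3 [(1,2) (5,0) (10,0) (11,2) (10,11)]:
  edge (1,2)–(5,0): clear
  edge (5,0)–(10,0): clear
  edge (10,0)–(11,2): clear
  edge (11,2)–(10,11): crosses AB
  edge (10,11)–(1,2): crosses AB
  → BLOCKED

BLOCKED by obstacle 3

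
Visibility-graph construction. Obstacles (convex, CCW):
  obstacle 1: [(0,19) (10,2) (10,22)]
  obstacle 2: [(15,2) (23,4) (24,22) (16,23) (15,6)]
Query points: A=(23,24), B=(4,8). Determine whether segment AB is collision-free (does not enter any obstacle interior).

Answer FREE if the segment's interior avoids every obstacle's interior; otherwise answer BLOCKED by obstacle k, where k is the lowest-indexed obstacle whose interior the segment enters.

BLOCKED by obstacle 1

Obstacle 1 [(0,19) (10,2) (10,22)]:
  edge (0,19)–(10,2): crosses AB
  edge (10,2)–(10,22): crosses AB
  edge (10,22)–(0,19): clear
  → BLOCKED
Obstacle 2 [(15,2) (23,4) (24,22) (16,23) (15,6)]:
  edge (15,2)–(23,4): clear
  edge (23,4)–(24,22): clear
  edge (24,22)–(16,23): crosses AB
  edge (16,23)–(15,6): crosses AB
  edge (15,6)–(15,2): clear
  → BLOCKED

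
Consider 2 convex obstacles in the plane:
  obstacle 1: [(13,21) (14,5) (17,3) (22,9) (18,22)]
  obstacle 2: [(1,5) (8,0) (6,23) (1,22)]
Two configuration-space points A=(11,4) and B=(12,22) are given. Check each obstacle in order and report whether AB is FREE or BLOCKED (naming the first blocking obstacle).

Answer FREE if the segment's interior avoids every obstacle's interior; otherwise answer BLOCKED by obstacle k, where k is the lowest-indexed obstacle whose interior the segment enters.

FREE

Obstacle 1 [(13,21) (14,5) (17,3) (22,9) (18,22)]:
  edge (13,21)–(14,5): clear
  edge (14,5)–(17,3): clear
  edge (17,3)–(22,9): clear
  edge (22,9)–(18,22): clear
  edge (18,22)–(13,21): clear
  midpoint (23/2,13) outside
  → clear
Obstacle 2 [(1,5) (8,0) (6,23) (1,22)]:
  edge (1,5)–(8,0): clear
  edge (8,0)–(6,23): clear
  edge (6,23)–(1,22): clear
  edge (1,22)–(1,5): clear
  midpoint (23/2,13) outside
  → clear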